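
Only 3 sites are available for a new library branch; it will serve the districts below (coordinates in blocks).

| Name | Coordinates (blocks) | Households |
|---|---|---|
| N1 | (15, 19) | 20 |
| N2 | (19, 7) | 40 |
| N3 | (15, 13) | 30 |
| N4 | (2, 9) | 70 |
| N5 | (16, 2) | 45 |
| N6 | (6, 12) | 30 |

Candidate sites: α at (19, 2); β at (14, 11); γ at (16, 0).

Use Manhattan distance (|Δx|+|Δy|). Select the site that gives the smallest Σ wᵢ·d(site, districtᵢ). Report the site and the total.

β, total 2375 blocks

Total weighted distance at each candidate:
  α (19, 2): total = 3575
  β (14, 11): total = 2375
  γ (16, 0): total = 3580
Minimum is at β with total 2375 blocks.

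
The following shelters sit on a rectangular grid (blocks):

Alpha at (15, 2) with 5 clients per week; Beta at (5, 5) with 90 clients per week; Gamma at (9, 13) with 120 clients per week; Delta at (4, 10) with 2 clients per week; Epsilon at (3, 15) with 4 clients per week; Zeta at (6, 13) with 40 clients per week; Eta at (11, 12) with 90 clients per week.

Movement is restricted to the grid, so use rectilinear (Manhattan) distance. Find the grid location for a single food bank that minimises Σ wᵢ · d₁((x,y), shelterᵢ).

Manhattan distance separates: Σwᵢ(|x−xᵢ|+|y−yᵢ|) = Σwᵢ|x−xᵢ| + Σwᵢ|y−yᵢ|, so x and y are optimised independently as 1-D weighted medians.
Total weight W = 351; half = 175.5.
x-coordinate, sorted with cumulative weight:
  x=3 (Epsilon, w=4) cum 4
  x=4 (Delta, w=2) cum 6
  x=5 (Beta, w=90) cum 96
  x=6 (Zeta, w=40) cum 136
  x=9 (Gamma, w=120) cum 256  ← median
  x=11 (Eta, w=90) cum 346
  x=15 (Alpha, w=5) cum 351
⇒ x* = 9
y-coordinate, sorted with cumulative weight:
  y=2 (Alpha, w=5) cum 5
  y=5 (Beta, w=90) cum 95
  y=10 (Delta, w=2) cum 97
  y=12 (Eta, w=90) cum 187  ← median
  y=13 (Gamma, w=120) cum 307
  y=13 (Zeta, w=40) cum 347
  y=15 (Epsilon, w=4) cum 351
⇒ y* = 12

(9, 12)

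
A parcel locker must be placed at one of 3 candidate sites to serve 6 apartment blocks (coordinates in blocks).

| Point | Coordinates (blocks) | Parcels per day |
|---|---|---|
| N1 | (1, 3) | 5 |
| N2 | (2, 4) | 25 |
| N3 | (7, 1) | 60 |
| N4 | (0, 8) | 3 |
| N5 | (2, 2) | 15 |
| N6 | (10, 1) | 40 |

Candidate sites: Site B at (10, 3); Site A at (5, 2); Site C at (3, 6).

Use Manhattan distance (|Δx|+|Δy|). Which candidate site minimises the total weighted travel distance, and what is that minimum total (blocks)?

Site A, total 648 blocks

Total weighted distance at each candidate:
  Site B (10, 3): total = 830
  Site A (5, 2): total = 648
  Site C (3, 6): total = 1210
Minimum is at Site A with total 648 blocks.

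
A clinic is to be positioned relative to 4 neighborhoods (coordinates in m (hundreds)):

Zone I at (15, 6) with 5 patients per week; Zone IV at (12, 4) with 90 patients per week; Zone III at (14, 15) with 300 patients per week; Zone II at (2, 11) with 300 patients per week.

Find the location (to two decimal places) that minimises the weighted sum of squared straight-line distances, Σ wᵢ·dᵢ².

(8.57, 11.78)

The minimiser of Σwᵢ‖p−pᵢ‖² is the weighted centroid p* = (Σwᵢpᵢ)/(Σwᵢ).
Σwᵢ = 695.
Σwᵢxᵢ = 5·15 + 90·12 + 300·14 + 300·2 = 5955.
Σwᵢyᵢ = 5·6 + 90·4 + 300·15 + 300·11 = 8190.
x* = 5955/695 = 8.57, y* = 8190/695 = 11.78.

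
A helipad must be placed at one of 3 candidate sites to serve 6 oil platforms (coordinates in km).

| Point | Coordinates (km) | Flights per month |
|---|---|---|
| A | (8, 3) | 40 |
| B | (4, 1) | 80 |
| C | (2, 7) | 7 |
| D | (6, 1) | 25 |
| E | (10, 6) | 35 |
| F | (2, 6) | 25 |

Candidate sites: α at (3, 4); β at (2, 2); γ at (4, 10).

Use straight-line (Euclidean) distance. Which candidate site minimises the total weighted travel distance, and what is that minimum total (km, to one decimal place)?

α, total 895.9 km

Total weighted distance at each candidate:
  α (3, 4): total = 895.9
  β (2, 2): total = 973.3
  γ (4, 10): total = 1662.4
Minimum is at α with total 895.9 km.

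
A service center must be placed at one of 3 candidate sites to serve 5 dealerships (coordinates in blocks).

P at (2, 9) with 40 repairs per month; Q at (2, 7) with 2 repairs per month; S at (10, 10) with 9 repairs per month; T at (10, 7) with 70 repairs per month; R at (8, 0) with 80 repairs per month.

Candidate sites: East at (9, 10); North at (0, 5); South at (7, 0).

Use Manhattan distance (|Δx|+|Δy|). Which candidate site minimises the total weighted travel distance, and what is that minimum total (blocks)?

Total weighted distance at each candidate:
  East (9, 10): total = 1509
  North (0, 5): total = 2263
  South (7, 0): total = 1481
Minimum is at South with total 1481 blocks.

South, total 1481 blocks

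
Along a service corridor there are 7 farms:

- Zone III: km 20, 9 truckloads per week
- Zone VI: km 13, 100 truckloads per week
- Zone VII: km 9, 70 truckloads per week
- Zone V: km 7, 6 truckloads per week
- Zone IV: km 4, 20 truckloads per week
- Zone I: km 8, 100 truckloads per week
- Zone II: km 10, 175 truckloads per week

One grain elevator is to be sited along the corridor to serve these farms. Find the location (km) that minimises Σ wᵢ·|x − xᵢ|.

x = 10

For a sum of weighted absolute distances on a line, the optimum is the weighted median (not the mean). Total weight W = 480; half-weight = 240.
Sort by position and accumulate weight:
  km 4 (Zone IV, w=20) → cum 20
  km 7 (Zone V, w=6) → cum 26
  km 8 (Zone I, w=100) → cum 126
  km 9 (Zone VII, w=70) → cum 196
  km 10 (Zone II, w=175) → cum 371  ≥ 240 → median here
  km 13 (Zone VI, w=100) → cum 471
  km 20 (Zone III, w=9) → cum 480
Optimal location: km 10.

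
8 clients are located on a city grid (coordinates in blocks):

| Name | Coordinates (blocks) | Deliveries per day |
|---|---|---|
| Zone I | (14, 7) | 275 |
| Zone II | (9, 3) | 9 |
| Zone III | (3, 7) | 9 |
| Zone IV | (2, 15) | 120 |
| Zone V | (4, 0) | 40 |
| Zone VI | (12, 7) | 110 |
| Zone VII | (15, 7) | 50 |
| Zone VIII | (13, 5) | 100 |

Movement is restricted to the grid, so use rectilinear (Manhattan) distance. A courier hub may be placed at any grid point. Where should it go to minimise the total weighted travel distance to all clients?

(13, 7)

Manhattan distance separates: Σwᵢ(|x−xᵢ|+|y−yᵢ|) = Σwᵢ|x−xᵢ| + Σwᵢ|y−yᵢ|, so x and y are optimised independently as 1-D weighted medians.
Total weight W = 713; half = 356.5.
x-coordinate, sorted with cumulative weight:
  x=2 (Zone IV, w=120) cum 120
  x=3 (Zone III, w=9) cum 129
  x=4 (Zone V, w=40) cum 169
  x=9 (Zone II, w=9) cum 178
  x=12 (Zone VI, w=110) cum 288
  x=13 (Zone VIII, w=100) cum 388  ← median
  x=14 (Zone I, w=275) cum 663
  x=15 (Zone VII, w=50) cum 713
⇒ x* = 13
y-coordinate, sorted with cumulative weight:
  y=0 (Zone V, w=40) cum 40
  y=3 (Zone II, w=9) cum 49
  y=5 (Zone VIII, w=100) cum 149
  y=7 (Zone I, w=275) cum 424  ← median
  y=7 (Zone III, w=9) cum 433
  y=7 (Zone VI, w=110) cum 543
  y=7 (Zone VII, w=50) cum 593
  y=15 (Zone IV, w=120) cum 713
⇒ y* = 7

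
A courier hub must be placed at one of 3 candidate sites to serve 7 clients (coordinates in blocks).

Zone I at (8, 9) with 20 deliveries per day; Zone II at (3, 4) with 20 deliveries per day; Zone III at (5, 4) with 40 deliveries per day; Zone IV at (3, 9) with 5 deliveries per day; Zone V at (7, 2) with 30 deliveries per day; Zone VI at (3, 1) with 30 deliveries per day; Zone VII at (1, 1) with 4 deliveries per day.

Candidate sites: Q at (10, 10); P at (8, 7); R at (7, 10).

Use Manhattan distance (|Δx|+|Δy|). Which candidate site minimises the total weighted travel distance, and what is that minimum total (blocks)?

P, total 1037 blocks

Total weighted distance at each candidate:
  Q (10, 10): total = 1682
  P (8, 7): total = 1037
  R (7, 10): total = 1275
Minimum is at P with total 1037 blocks.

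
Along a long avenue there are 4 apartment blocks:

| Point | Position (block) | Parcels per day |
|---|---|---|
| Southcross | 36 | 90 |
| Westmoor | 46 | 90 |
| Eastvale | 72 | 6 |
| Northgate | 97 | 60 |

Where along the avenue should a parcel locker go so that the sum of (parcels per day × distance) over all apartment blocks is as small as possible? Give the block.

x = 46

For a sum of weighted absolute distances on a line, the optimum is the weighted median (not the mean). Total weight W = 246; half-weight = 123.
Sort by position and accumulate weight:
  block 36 (Southcross, w=90) → cum 90
  block 46 (Westmoor, w=90) → cum 180  ≥ 123 → median here
  block 72 (Eastvale, w=6) → cum 186
  block 97 (Northgate, w=60) → cum 246
Optimal location: block 46.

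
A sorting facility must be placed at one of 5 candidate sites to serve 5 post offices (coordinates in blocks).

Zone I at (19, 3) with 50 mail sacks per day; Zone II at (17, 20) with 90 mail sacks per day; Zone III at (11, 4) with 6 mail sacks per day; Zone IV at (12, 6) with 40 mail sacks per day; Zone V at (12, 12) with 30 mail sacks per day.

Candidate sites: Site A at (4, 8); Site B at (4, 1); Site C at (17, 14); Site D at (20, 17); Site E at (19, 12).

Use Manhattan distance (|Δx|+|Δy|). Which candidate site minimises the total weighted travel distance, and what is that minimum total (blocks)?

Site C, total 2016 blocks

Total weighted distance at each candidate:
  Site A (4, 8): total = 4076
  Site B (4, 1): total = 4880
  Site C (17, 14): total = 2016
  Site D (20, 17): total = 2572
  Site E (19, 12): total = 2176
Minimum is at Site C with total 2016 blocks.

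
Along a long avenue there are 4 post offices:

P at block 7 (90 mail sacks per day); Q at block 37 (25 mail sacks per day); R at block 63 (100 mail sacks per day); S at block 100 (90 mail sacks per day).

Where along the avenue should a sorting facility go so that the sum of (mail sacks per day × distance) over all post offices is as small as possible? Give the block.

For a sum of weighted absolute distances on a line, the optimum is the weighted median (not the mean). Total weight W = 305; half-weight = 152.5.
Sort by position and accumulate weight:
  block 7 (P, w=90) → cum 90
  block 37 (Q, w=25) → cum 115
  block 63 (R, w=100) → cum 215  ≥ 152.5 → median here
  block 100 (S, w=90) → cum 305
Optimal location: block 63.

x = 63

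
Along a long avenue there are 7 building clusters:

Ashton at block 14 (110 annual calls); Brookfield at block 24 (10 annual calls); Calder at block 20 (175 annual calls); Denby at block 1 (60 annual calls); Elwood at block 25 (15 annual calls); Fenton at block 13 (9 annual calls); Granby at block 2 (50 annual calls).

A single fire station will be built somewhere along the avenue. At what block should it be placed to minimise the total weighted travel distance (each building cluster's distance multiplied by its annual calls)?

x = 14

For a sum of weighted absolute distances on a line, the optimum is the weighted median (not the mean). Total weight W = 429; half-weight = 214.5.
Sort by position and accumulate weight:
  block 1 (Denby, w=60) → cum 60
  block 2 (Granby, w=50) → cum 110
  block 13 (Fenton, w=9) → cum 119
  block 14 (Ashton, w=110) → cum 229  ≥ 214.5 → median here
  block 20 (Calder, w=175) → cum 404
  block 24 (Brookfield, w=10) → cum 414
  block 25 (Elwood, w=15) → cum 429
Optimal location: block 14.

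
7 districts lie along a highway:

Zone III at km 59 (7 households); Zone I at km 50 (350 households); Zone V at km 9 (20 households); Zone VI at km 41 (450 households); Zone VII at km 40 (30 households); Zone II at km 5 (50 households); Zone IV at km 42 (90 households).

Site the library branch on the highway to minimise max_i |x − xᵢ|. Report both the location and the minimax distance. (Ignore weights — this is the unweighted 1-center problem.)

location 32, max distance 27

The 1-center on a line is the midpoint of the two extreme points: leftmost at 5, rightmost at 59.
Optimal location = (5 + 59)/2 = 32; maximum distance = (59 − 5)/2 = 27.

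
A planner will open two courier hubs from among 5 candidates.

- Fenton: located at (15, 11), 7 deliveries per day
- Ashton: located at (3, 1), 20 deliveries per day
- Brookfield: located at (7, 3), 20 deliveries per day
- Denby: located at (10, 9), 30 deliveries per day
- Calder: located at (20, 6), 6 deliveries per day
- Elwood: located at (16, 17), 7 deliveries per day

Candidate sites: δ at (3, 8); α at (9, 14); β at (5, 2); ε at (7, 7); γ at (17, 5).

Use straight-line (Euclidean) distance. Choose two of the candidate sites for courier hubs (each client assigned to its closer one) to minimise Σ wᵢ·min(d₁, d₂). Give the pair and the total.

Evaluate every pair (each demand assigned to the nearer of the two):
  {α, β}: total = 424.3
  {β, ε}: total = 432.6
  {β, γ}: total = 478.8
  {ε, γ}: total = 479.9
  {α, ε}: total = 510.9
  {δ, ε}: total = 563.2
  {δ, β}: total = 592.0
  {δ, α}: total = 602.9
  {δ, γ}: total = 627.7
  {α, γ}: total = 759.8
Best pair: {α, β} with total 424.3.

{α, β}, total 424.3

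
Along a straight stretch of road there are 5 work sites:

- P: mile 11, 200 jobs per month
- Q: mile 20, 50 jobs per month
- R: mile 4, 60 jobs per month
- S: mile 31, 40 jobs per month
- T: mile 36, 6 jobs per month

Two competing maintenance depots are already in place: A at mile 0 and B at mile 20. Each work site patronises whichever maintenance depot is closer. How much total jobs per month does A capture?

60

The indifferent point is the midpoint (0+20)/2 = 10; work sites left of it (closer to A at 0) go to A, those right go to B.
  R at 4 (w=60) → A
  P at 11 (w=200) → B
  Q at 20 (w=50) → B
  S at 31 (w=40) → B
  T at 36 (w=6) → B
A captures 60; B captures 296.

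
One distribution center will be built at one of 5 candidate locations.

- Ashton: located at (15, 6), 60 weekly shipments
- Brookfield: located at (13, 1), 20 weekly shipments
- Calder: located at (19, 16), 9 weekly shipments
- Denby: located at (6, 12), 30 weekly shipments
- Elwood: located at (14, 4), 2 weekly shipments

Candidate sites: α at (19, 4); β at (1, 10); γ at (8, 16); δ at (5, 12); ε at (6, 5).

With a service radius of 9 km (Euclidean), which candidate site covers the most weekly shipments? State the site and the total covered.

Coverage radius r = 9 km; a point is covered iff (Δx)²+(Δy)² ≤ 9² = 81.
  α (19, 4): covers {Ashton, Brookfield, Elwood} → 82
  β (1, 10): covers {Denby} → 30
  γ (8, 16): covers {Denby} → 30
  δ (5, 12): covers {Denby} → 30
  ε (6, 5): covers {Brookfield, Denby, Elwood} → 52
Maximum coverage at α: 82 weekly shipments.

α, covering 82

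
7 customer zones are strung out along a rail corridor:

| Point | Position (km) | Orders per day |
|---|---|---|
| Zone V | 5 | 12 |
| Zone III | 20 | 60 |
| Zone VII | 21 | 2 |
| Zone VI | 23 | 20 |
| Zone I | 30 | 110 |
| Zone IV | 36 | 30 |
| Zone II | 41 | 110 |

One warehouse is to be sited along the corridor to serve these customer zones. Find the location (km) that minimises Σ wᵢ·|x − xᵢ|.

For a sum of weighted absolute distances on a line, the optimum is the weighted median (not the mean). Total weight W = 344; half-weight = 172.
Sort by position and accumulate weight:
  km 5 (Zone V, w=12) → cum 12
  km 20 (Zone III, w=60) → cum 72
  km 21 (Zone VII, w=2) → cum 74
  km 23 (Zone VI, w=20) → cum 94
  km 30 (Zone I, w=110) → cum 204  ≥ 172 → median here
  km 36 (Zone IV, w=30) → cum 234
  km 41 (Zone II, w=110) → cum 344
Optimal location: km 30.

x = 30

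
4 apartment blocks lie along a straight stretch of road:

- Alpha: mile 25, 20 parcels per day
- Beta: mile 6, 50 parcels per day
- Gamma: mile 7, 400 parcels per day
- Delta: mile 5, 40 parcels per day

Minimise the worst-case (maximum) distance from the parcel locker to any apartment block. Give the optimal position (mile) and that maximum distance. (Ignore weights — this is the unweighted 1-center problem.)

The 1-center on a line is the midpoint of the two extreme points: leftmost at 5, rightmost at 25.
Optimal location = (5 + 25)/2 = 15; maximum distance = (25 − 5)/2 = 10.

location 15, max distance 10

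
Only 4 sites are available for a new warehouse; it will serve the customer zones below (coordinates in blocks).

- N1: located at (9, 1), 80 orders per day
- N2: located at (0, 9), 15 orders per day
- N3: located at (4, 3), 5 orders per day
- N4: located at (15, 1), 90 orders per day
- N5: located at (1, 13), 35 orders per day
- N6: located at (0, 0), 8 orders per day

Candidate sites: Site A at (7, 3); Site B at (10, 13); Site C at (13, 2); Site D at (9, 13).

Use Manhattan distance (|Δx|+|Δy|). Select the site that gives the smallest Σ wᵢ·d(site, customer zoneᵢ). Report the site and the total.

Total weighted distance at each candidate:
  Site A (7, 3): total = 2070
  Site B (10, 13): total = 3359
  Site C (13, 2): total = 1945
  Site D (9, 13): total = 3306
Minimum is at Site C with total 1945 blocks.

Site C, total 1945 blocks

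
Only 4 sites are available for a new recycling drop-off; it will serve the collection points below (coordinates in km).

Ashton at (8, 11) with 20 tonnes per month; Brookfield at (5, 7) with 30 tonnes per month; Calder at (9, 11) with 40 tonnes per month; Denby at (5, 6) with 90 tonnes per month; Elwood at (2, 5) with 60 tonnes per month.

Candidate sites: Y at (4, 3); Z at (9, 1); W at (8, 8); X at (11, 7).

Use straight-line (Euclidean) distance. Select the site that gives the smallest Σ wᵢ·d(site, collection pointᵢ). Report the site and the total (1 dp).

W, total 1008.4 km

Total weighted distance at each candidate:
  Y (4, 3): total = 1134.2
  Z (9, 1): total = 1877.3
  W (8, 8): total = 1008.4
  X (11, 7): total = 1559.5
Minimum is at W with total 1008.4 km.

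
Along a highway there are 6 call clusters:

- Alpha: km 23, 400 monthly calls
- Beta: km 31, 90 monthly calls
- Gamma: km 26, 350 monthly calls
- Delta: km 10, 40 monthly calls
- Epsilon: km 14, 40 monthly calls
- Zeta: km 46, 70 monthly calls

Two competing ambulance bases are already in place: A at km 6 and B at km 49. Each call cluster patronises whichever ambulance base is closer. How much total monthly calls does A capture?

The indifferent point is the midpoint (6+49)/2 = 27.5; call clusters left of it (closer to A at 6) go to A, those right go to B.
  Delta at 10 (w=40) → A
  Epsilon at 14 (w=40) → A
  Alpha at 23 (w=400) → A
  Gamma at 26 (w=350) → A
  Beta at 31 (w=90) → B
  Zeta at 46 (w=70) → B
A captures 830; B captures 160.

830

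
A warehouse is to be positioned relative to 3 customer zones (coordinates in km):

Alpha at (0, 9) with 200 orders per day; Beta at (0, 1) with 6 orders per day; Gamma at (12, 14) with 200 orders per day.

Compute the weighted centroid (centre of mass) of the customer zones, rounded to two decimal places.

The minimiser of Σwᵢ‖p−pᵢ‖² is the weighted centroid p* = (Σwᵢpᵢ)/(Σwᵢ).
Σwᵢ = 406.
Σwᵢxᵢ = 200·0 + 6·0 + 200·12 = 2400.
Σwᵢyᵢ = 200·9 + 6·1 + 200·14 = 4606.
x* = 2400/406 = 5.91, y* = 4606/406 = 11.34.

(5.91, 11.34)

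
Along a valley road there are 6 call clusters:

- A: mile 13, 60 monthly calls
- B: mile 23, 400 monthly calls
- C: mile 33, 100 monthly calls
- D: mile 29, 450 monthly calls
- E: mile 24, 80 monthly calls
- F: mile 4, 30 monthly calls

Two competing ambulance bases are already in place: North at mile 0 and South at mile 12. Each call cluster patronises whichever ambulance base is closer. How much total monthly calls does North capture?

The indifferent point is the midpoint (0+12)/2 = 6; call clusters left of it (closer to North at 0) go to North, those right go to South.
  F at 4 (w=30) → North
  A at 13 (w=60) → South
  B at 23 (w=400) → South
  E at 24 (w=80) → South
  D at 29 (w=450) → South
  C at 33 (w=100) → South
North captures 30; South captures 1090.

30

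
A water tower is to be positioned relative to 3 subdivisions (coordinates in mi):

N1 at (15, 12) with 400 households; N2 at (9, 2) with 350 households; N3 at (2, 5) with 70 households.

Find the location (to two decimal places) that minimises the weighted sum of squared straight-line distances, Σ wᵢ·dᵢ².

The minimiser of Σwᵢ‖p−pᵢ‖² is the weighted centroid p* = (Σwᵢpᵢ)/(Σwᵢ).
Σwᵢ = 820.
Σwᵢxᵢ = 400·15 + 350·9 + 70·2 = 9290.
Σwᵢyᵢ = 400·12 + 350·2 + 70·5 = 5850.
x* = 9290/820 = 11.33, y* = 5850/820 = 7.13.

(11.33, 7.13)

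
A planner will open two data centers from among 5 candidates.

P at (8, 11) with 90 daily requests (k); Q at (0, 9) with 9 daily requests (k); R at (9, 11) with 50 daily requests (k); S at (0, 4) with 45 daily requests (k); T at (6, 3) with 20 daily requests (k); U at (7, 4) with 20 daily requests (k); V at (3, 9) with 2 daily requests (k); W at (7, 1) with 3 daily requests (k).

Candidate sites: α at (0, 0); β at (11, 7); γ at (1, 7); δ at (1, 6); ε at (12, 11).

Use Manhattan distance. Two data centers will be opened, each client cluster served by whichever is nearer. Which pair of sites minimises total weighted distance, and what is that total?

Evaluate every pair (each demand assigned to the nearer of the two):
  {δ, ε}: total = 1044
  {γ, ε}: total = 1121
  {α, ε}: total = 1217
  {β, δ}: total = 1441
  {β, γ}: total = 1495
  {α, β}: total = 1555
  {β, ε}: total = 1627
  {γ, δ}: total = 2113
  {α, γ}: total = 2189
  {α, δ}: total = 2255
Best pair: {δ, ε} with total 1044.

{δ, ε}, total 1044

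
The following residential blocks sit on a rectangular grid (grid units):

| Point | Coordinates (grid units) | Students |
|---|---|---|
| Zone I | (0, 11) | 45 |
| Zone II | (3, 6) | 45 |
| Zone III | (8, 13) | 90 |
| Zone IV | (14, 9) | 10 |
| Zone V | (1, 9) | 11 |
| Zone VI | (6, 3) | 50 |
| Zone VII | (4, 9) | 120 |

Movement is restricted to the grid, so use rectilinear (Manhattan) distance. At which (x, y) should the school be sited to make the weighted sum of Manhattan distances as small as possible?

(4, 9)

Manhattan distance separates: Σwᵢ(|x−xᵢ|+|y−yᵢ|) = Σwᵢ|x−xᵢ| + Σwᵢ|y−yᵢ|, so x and y are optimised independently as 1-D weighted medians.
Total weight W = 371; half = 185.5.
x-coordinate, sorted with cumulative weight:
  x=0 (Zone I, w=45) cum 45
  x=1 (Zone V, w=11) cum 56
  x=3 (Zone II, w=45) cum 101
  x=4 (Zone VII, w=120) cum 221  ← median
  x=6 (Zone VI, w=50) cum 271
  x=8 (Zone III, w=90) cum 361
  x=14 (Zone IV, w=10) cum 371
⇒ x* = 4
y-coordinate, sorted with cumulative weight:
  y=3 (Zone VI, w=50) cum 50
  y=6 (Zone II, w=45) cum 95
  y=9 (Zone IV, w=10) cum 105
  y=9 (Zone V, w=11) cum 116
  y=9 (Zone VII, w=120) cum 236  ← median
  y=11 (Zone I, w=45) cum 281
  y=13 (Zone III, w=90) cum 371
⇒ y* = 9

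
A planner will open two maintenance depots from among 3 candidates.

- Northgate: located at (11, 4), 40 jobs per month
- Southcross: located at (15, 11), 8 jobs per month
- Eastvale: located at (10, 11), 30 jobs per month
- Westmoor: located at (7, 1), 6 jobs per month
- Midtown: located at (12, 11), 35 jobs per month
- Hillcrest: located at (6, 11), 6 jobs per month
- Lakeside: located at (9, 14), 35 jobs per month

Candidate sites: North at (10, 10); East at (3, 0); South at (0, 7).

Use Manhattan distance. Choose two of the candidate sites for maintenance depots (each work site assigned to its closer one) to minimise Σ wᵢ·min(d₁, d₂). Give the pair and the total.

Evaluate every pair (each demand assigned to the nearer of the two):
  {North, East}: total = 698
  {North, South}: total = 740
  {East, South}: total = 2262
Best pair: {North, East} with total 698.

{North, East}, total 698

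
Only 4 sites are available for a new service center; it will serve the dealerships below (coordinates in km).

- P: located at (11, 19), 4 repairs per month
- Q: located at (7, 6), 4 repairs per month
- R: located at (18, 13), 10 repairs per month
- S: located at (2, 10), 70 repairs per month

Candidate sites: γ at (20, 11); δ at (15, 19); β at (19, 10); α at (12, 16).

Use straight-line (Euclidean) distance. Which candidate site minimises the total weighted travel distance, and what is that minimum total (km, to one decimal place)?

Total weighted distance at each candidate:
  γ (20, 11): total = 1394.1
  δ (15, 19): total = 1250.9
  β (19, 10): total = 1320.4
  α (12, 16): total = 940.8
Minimum is at α with total 940.8 km.

α, total 940.8 km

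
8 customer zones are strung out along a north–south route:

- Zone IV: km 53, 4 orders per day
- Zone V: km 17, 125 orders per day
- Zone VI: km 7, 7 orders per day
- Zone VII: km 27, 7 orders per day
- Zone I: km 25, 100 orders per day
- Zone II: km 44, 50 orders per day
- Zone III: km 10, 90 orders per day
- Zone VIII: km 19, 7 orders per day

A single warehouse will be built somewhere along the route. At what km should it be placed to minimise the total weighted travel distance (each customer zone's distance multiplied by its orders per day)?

For a sum of weighted absolute distances on a line, the optimum is the weighted median (not the mean). Total weight W = 390; half-weight = 195.
Sort by position and accumulate weight:
  km 7 (Zone VI, w=7) → cum 7
  km 10 (Zone III, w=90) → cum 97
  km 17 (Zone V, w=125) → cum 222  ≥ 195 → median here
  km 19 (Zone VIII, w=7) → cum 229
  km 25 (Zone I, w=100) → cum 329
  km 27 (Zone VII, w=7) → cum 336
  km 44 (Zone II, w=50) → cum 386
  km 53 (Zone IV, w=4) → cum 390
Optimal location: km 17.

x = 17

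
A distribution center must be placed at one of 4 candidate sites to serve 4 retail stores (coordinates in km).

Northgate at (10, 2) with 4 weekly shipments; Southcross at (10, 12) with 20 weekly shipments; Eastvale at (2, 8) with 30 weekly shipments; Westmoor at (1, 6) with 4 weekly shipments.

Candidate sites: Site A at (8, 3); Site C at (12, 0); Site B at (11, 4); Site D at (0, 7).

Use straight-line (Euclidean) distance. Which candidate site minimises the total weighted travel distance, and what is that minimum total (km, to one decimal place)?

Total weighted distance at each candidate:
  Site A (8, 3): total = 458.1
  Site C (12, 0): total = 688.9
  Site B (11, 4): total = 506.4
  Site D (0, 7): total = 341.1
Minimum is at Site D with total 341.1 km.

Site D, total 341.1 km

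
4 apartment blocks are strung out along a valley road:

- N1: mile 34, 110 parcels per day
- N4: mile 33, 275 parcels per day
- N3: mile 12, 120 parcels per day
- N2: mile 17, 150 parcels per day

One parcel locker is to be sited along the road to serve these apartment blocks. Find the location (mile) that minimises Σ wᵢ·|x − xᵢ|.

x = 33

For a sum of weighted absolute distances on a line, the optimum is the weighted median (not the mean). Total weight W = 655; half-weight = 327.5.
Sort by position and accumulate weight:
  mile 12 (N3, w=120) → cum 120
  mile 17 (N2, w=150) → cum 270
  mile 33 (N4, w=275) → cum 545  ≥ 327.5 → median here
  mile 34 (N1, w=110) → cum 655
Optimal location: mile 33.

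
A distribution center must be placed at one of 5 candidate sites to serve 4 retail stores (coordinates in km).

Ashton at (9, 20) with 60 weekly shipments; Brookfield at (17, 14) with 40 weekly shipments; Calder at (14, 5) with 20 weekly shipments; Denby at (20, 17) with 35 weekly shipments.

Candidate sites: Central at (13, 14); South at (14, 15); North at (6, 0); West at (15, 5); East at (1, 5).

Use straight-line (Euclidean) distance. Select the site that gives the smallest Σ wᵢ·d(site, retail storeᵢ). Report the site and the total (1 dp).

South, total 972.1 km

Total weighted distance at each candidate:
  Central (13, 14): total = 1040.3
  South (14, 15): total = 972.1
  North (6, 0): total = 2885.1
  West (15, 5): total = 1813.1
  East (1, 5): total = 2800.8
Minimum is at South with total 972.1 km.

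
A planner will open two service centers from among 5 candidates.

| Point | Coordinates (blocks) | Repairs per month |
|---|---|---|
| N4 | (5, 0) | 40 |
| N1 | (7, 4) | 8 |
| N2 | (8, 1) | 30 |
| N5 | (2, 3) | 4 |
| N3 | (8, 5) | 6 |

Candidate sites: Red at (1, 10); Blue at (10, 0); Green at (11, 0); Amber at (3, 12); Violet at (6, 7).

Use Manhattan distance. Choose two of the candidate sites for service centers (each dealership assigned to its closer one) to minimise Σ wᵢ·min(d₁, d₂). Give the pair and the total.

Evaluate every pair (each demand assigned to the nearer of the two):
  {Blue, Violet}: total = 378
  {Red, Blue}: total = 420
  {Blue, Amber}: total = 428
  {Blue, Green}: total = 432
  {Green, Violet}: total = 448
  {Red, Green}: total = 504
  {Green, Amber}: total = 512
  {Red, Violet}: total = 648
  {Amber, Violet}: total = 648
  {Red, Amber}: total = 1240
Best pair: {Blue, Violet} with total 378.

{Blue, Violet}, total 378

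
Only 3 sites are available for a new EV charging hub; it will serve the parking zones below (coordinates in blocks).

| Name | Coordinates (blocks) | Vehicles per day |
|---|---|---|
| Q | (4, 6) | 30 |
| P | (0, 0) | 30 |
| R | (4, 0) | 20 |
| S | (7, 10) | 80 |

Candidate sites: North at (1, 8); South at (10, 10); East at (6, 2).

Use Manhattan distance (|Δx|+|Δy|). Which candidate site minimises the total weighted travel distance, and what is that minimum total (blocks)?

East, total 1220 blocks

Total weighted distance at each candidate:
  North (1, 8): total = 1280
  South (10, 10): total = 1460
  East (6, 2): total = 1220
Minimum is at East with total 1220 blocks.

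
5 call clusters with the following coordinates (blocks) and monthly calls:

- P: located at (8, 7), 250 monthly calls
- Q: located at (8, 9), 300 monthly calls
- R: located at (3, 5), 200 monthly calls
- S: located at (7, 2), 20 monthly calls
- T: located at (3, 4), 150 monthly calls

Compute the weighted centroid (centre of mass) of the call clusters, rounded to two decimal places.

The minimiser of Σwᵢ‖p−pᵢ‖² is the weighted centroid p* = (Σwᵢpᵢ)/(Σwᵢ).
Σwᵢ = 920.
Σwᵢxᵢ = 250·8 + 300·8 + 200·3 + 20·7 + 150·3 = 5590.
Σwᵢyᵢ = 250·7 + 300·9 + 200·5 + 20·2 + 150·4 = 6090.
x* = 5590/920 = 6.08, y* = 6090/920 = 6.62.

(6.08, 6.62)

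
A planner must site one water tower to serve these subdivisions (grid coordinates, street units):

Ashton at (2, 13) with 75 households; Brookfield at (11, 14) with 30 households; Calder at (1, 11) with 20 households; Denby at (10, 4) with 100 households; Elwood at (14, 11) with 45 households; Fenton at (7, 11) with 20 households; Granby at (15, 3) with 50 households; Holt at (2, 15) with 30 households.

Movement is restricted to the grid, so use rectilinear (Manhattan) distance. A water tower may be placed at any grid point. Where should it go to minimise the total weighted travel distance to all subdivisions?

Manhattan distance separates: Σwᵢ(|x−xᵢ|+|y−yᵢ|) = Σwᵢ|x−xᵢ| + Σwᵢ|y−yᵢ|, so x and y are optimised independently as 1-D weighted medians.
Total weight W = 370; half = 185.
x-coordinate, sorted with cumulative weight:
  x=1 (Calder, w=20) cum 20
  x=2 (Ashton, w=75) cum 95
  x=2 (Holt, w=30) cum 125
  x=7 (Fenton, w=20) cum 145
  x=10 (Denby, w=100) cum 245  ← median
  x=11 (Brookfield, w=30) cum 275
  x=14 (Elwood, w=45) cum 320
  x=15 (Granby, w=50) cum 370
⇒ x* = 10
y-coordinate, sorted with cumulative weight:
  y=3 (Granby, w=50) cum 50
  y=4 (Denby, w=100) cum 150
  y=11 (Calder, w=20) cum 170
  y=11 (Elwood, w=45) cum 215  ← median
  y=11 (Fenton, w=20) cum 235
  y=13 (Ashton, w=75) cum 310
  y=14 (Brookfield, w=30) cum 340
  y=15 (Holt, w=30) cum 370
⇒ y* = 11

(10, 11)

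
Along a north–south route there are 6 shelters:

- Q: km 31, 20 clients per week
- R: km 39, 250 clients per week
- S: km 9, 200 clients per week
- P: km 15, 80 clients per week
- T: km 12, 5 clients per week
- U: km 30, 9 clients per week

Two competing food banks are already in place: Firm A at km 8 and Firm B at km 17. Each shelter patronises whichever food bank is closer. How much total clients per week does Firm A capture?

205

The indifferent point is the midpoint (8+17)/2 = 12.5; shelters left of it (closer to Firm A at 8) go to Firm A, those right go to Firm B.
  S at 9 (w=200) → Firm A
  T at 12 (w=5) → Firm A
  P at 15 (w=80) → Firm B
  U at 30 (w=9) → Firm B
  Q at 31 (w=20) → Firm B
  R at 39 (w=250) → Firm B
Firm A captures 205; Firm B captures 359.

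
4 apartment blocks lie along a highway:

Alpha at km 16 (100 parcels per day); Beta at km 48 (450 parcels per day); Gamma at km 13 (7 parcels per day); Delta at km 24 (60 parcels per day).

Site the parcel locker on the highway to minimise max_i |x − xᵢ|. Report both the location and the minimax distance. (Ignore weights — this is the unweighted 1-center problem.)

location 30.5, max distance 17.5

The 1-center on a line is the midpoint of the two extreme points: leftmost at 13, rightmost at 48.
Optimal location = (13 + 48)/2 = 30.5; maximum distance = (48 − 13)/2 = 17.5.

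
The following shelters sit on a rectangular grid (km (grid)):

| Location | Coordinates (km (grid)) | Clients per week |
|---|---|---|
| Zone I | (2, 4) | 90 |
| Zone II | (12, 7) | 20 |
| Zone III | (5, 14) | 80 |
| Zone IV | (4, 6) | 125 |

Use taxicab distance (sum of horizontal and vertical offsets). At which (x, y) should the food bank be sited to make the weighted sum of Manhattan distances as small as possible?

(4, 6)

Manhattan distance separates: Σwᵢ(|x−xᵢ|+|y−yᵢ|) = Σwᵢ|x−xᵢ| + Σwᵢ|y−yᵢ|, so x and y are optimised independently as 1-D weighted medians.
Total weight W = 315; half = 157.5.
x-coordinate, sorted with cumulative weight:
  x=2 (Zone I, w=90) cum 90
  x=4 (Zone IV, w=125) cum 215  ← median
  x=5 (Zone III, w=80) cum 295
  x=12 (Zone II, w=20) cum 315
⇒ x* = 4
y-coordinate, sorted with cumulative weight:
  y=4 (Zone I, w=90) cum 90
  y=6 (Zone IV, w=125) cum 215  ← median
  y=7 (Zone II, w=20) cum 235
  y=14 (Zone III, w=80) cum 315
⇒ y* = 6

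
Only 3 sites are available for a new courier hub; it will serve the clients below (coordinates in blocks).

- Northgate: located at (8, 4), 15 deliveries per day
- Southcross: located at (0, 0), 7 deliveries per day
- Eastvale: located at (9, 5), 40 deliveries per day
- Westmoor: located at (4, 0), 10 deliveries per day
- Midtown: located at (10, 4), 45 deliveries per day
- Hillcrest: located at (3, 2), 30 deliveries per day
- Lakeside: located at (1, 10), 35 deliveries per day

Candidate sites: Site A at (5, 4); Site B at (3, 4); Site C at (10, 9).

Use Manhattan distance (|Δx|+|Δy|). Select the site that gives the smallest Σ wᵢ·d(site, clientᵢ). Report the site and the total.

Total weighted distance at each candidate:
  Site A (5, 4): total = 1053
  Site B (3, 4): total = 1109
  Site C (10, 9): total = 1583
Minimum is at Site A with total 1053 blocks.

Site A, total 1053 blocks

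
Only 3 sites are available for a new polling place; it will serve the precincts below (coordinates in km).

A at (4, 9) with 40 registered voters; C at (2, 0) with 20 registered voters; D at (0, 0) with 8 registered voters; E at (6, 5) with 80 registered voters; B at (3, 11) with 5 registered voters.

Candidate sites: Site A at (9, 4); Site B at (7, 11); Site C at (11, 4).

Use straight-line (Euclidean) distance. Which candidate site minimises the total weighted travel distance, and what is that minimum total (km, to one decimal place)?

Total weighted distance at each candidate:
  Site A (9, 4): total = 822.0
  Site B (7, 11): total = 996.8
  Site C (11, 4): total = 1095.8
Minimum is at Site A with total 822.0 km.

Site A, total 822.0 km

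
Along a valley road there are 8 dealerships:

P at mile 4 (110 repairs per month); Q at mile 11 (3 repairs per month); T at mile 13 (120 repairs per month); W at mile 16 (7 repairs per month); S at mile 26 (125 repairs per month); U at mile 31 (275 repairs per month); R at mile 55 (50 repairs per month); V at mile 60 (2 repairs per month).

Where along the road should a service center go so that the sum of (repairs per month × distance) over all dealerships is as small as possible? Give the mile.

x = 26

For a sum of weighted absolute distances on a line, the optimum is the weighted median (not the mean). Total weight W = 692; half-weight = 346.
Sort by position and accumulate weight:
  mile 4 (P, w=110) → cum 110
  mile 11 (Q, w=3) → cum 113
  mile 13 (T, w=120) → cum 233
  mile 16 (W, w=7) → cum 240
  mile 26 (S, w=125) → cum 365  ≥ 346 → median here
  mile 31 (U, w=275) → cum 640
  mile 55 (R, w=50) → cum 690
  mile 60 (V, w=2) → cum 692
Optimal location: mile 26.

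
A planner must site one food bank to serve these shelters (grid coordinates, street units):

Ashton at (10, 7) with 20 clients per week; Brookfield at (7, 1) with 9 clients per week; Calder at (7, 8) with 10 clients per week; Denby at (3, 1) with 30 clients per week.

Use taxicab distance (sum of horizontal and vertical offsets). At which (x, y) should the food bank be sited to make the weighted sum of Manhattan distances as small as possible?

(7, 1)

Manhattan distance separates: Σwᵢ(|x−xᵢ|+|y−yᵢ|) = Σwᵢ|x−xᵢ| + Σwᵢ|y−yᵢ|, so x and y are optimised independently as 1-D weighted medians.
Total weight W = 69; half = 34.5.
x-coordinate, sorted with cumulative weight:
  x=3 (Denby, w=30) cum 30
  x=7 (Brookfield, w=9) cum 39  ← median
  x=7 (Calder, w=10) cum 49
  x=10 (Ashton, w=20) cum 69
⇒ x* = 7
y-coordinate, sorted with cumulative weight:
  y=1 (Brookfield, w=9) cum 9
  y=1 (Denby, w=30) cum 39  ← median
  y=7 (Ashton, w=20) cum 59
  y=8 (Calder, w=10) cum 69
⇒ y* = 1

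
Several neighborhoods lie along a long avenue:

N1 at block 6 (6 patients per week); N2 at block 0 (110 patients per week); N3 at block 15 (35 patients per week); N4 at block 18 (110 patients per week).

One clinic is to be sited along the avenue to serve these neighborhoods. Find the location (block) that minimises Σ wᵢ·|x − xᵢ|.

For a sum of weighted absolute distances on a line, the optimum is the weighted median (not the mean). Total weight W = 261; half-weight = 130.5.
Sort by position and accumulate weight:
  block 0 (N2, w=110) → cum 110
  block 6 (N1, w=6) → cum 116
  block 15 (N3, w=35) → cum 151  ≥ 130.5 → median here
  block 18 (N4, w=110) → cum 261
Optimal location: block 15.

x = 15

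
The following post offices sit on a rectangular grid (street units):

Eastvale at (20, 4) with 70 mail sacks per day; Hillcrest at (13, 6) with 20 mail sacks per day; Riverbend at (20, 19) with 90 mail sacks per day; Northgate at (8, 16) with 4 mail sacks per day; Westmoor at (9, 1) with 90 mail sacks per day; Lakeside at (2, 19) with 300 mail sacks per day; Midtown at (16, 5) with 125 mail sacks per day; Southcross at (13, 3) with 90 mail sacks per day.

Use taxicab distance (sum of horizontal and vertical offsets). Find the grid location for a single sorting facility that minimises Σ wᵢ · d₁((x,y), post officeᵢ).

Manhattan distance separates: Σwᵢ(|x−xᵢ|+|y−yᵢ|) = Σwᵢ|x−xᵢ| + Σwᵢ|y−yᵢ|, so x and y are optimised independently as 1-D weighted medians.
Total weight W = 789; half = 394.5.
x-coordinate, sorted with cumulative weight:
  x=2 (Lakeside, w=300) cum 300
  x=8 (Northgate, w=4) cum 304
  x=9 (Westmoor, w=90) cum 394
  x=13 (Hillcrest, w=20) cum 414  ← median
  x=13 (Southcross, w=90) cum 504
  x=16 (Midtown, w=125) cum 629
  x=20 (Eastvale, w=70) cum 699
  x=20 (Riverbend, w=90) cum 789
⇒ x* = 13
y-coordinate, sorted with cumulative weight:
  y=1 (Westmoor, w=90) cum 90
  y=3 (Southcross, w=90) cum 180
  y=4 (Eastvale, w=70) cum 250
  y=5 (Midtown, w=125) cum 375
  y=6 (Hillcrest, w=20) cum 395  ← median
  y=16 (Northgate, w=4) cum 399
  y=19 (Riverbend, w=90) cum 489
  y=19 (Lakeside, w=300) cum 789
⇒ y* = 6

(13, 6)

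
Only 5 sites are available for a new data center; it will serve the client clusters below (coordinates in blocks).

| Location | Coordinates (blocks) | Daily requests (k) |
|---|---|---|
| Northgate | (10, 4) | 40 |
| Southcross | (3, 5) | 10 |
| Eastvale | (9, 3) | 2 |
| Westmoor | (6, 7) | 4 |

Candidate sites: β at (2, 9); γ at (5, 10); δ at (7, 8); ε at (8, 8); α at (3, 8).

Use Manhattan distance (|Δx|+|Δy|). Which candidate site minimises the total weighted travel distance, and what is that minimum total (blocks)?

Total weighted distance at each candidate:
  β (2, 9): total = 620
  γ (5, 10): total = 548
  δ (7, 8): total = 372
  ε (8, 8): total = 344
  α (3, 8): total = 508
Minimum is at ε with total 344 blocks.

ε, total 344 blocks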